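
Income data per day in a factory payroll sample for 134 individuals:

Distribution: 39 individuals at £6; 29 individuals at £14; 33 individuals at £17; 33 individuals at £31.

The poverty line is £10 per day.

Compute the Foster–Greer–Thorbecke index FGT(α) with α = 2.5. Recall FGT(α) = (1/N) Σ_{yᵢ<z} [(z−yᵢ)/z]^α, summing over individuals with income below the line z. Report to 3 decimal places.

Below z: 39×£6 (q = 39 of N = 134).
Normalized shortfalls: (10−6)/10 = 0.4000 (×39).
Raised to α = 2.5: 0.10119 (×39).
Sum = 3.946523; FGT(2.5) = 3.946523 / 134 = 0.029.

0.029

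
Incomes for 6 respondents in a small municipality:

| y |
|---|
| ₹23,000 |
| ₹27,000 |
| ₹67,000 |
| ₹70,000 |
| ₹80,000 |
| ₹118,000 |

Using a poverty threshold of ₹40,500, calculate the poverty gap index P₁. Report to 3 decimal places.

0.128

Below the line: ₹23,000, ₹27,000 (q = 2 of N = 6).
Normalized shortfalls: (40500−23000)/40500 = 0.4321; (40500−27000)/40500 = 0.3333.
Sum of shortfalls = 0.765432; P₁ averages over all N: 0.765432 / 6 = 0.128.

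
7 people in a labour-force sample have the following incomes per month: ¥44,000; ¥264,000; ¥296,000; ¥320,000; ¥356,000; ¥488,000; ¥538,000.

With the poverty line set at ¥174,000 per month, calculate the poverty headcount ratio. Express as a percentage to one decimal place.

14.3%

1 of the 7 people have income below ¥174,000.
H = 1/7 = 14.3%.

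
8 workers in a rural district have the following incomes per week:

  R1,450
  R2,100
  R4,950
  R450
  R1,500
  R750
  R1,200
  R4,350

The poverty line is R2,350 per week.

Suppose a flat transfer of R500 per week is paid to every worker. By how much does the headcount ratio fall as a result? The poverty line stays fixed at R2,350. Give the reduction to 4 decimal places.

Before: below the line — R450, R750, R1,200, R1,450, R1,500, R2,100; headcount ratio = 0.750000.
After the R500 transfer: below the line — R950, R1,250, R1,700, R1,950, R2,000; headcount ratio = 0.625000.
Reduction = 0.750000 − 0.625000 = 0.1250.

0.1250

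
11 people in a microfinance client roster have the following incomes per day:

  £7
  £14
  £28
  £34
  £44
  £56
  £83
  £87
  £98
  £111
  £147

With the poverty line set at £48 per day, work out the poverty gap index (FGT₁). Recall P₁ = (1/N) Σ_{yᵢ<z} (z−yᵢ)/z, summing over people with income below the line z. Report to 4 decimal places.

0.2140

Poor units: £7, £14, £28, £34, £44 (q = 5 of N = 11).
Shortfall ratios: (48−7)/48 = 0.8542; (48−14)/48 = 0.7083; (48−28)/48 = 0.4167; (48−34)/48 = 0.2917; (48−44)/48 = 0.0833.
Σ = 2.354167. Dividing by the full population N = 11 gives P₁ = 0.2140.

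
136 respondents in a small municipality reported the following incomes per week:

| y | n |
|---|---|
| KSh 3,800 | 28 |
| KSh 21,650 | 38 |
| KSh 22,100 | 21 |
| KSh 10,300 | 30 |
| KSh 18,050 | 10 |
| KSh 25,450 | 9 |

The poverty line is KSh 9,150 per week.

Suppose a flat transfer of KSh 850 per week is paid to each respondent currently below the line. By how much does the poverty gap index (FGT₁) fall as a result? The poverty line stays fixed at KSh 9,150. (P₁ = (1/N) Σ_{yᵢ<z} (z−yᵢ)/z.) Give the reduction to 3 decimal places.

0.019

Before: below the line — 28×KSh 3,800; poverty gap index (FGT₁) = 0.12038.
After the KSh 850 transfer: below the line — 28×KSh 4,650; poverty gap index (FGT₁) = 0.10125.
Reduction = 0.12038 − 0.10125 = 0.019.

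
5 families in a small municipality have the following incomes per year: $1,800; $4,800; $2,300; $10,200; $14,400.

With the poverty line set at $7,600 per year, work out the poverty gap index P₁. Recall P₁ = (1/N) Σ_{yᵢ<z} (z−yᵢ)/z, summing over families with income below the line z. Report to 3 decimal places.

0.366

Incomes under z: $1,800, $2,300, $4,800 (q = 3 of N = 5).
Shortfall ratios: (7600−1800)/7600 = 0.7632; (7600−2300)/7600 = 0.6974; (7600−4800)/7600 = 0.3684.
Σ = 1.828947. Dividing by the full population N = 5 gives P₁ = 0.366.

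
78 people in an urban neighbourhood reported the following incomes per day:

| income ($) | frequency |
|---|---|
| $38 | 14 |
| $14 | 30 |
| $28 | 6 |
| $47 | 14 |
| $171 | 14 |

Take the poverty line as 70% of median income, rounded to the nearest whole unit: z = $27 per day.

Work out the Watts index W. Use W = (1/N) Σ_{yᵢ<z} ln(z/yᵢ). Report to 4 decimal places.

Below z: 30×$14 (q = 30 of N = 78).
ln(z/y) terms: ln(27/14) = 0.6568 (×30).
W = 19.703386 / 78 = 0.2526.

0.2526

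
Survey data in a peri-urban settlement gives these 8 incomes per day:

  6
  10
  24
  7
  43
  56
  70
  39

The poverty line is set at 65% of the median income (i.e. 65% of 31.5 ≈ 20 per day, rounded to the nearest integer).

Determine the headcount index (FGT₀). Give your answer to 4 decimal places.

0.3750

3 of the 8 workers have income below 20.
H = 3/8 = 0.3750.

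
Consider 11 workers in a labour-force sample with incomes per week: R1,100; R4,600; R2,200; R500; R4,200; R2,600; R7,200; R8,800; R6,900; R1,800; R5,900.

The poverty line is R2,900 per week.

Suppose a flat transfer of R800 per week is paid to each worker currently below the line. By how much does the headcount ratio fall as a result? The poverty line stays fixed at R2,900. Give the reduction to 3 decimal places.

0.182

Before: below the line — R500, R1,100, R1,800, R2,200, R2,600; headcount ratio = 0.45455.
After the R800 transfer: below the line — R1,300, R1,900, R2,600; headcount ratio = 0.27273.
Reduction = 0.45455 − 0.27273 = 0.182.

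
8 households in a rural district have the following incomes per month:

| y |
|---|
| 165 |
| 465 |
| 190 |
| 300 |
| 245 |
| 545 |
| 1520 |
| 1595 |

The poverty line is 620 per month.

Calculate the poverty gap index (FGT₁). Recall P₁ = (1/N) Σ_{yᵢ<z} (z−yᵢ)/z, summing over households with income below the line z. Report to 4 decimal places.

0.3649

Below the line: 165, 190, 245, 300, 465, 545 (q = 6 of N = 8).
Relative gaps: (620−165)/620 = 0.7339; (620−190)/620 = 0.6935; (620−245)/620 = 0.6048; (620−300)/620 = 0.5161; (620−465)/620 = 0.2500; (620−545)/620 = 0.1210.
Sum of shortfalls = 2.919355; P₁ averages over all N: 2.919355 / 8 = 0.3649.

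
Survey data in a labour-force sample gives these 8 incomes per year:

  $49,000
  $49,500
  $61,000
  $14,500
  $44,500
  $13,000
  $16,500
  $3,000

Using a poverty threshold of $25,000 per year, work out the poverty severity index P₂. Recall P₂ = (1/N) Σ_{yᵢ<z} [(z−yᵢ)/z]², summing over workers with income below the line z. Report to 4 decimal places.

Below the line: $3,000, $13,000, $14,500, $16,500 (q = 4 of N = 8).
Normalized shortfalls: (25000−3000)/25000 = 0.8800; (25000−13000)/25000 = 0.4800; (25000−14500)/25000 = 0.4200; (25000−16500)/25000 = 0.3400.
Squared: 0.7744; 0.2304; 0.1764; 0.1156.
Sum = 1.296800; P₂ = 1.296800 / 8 = 0.1621.

0.1621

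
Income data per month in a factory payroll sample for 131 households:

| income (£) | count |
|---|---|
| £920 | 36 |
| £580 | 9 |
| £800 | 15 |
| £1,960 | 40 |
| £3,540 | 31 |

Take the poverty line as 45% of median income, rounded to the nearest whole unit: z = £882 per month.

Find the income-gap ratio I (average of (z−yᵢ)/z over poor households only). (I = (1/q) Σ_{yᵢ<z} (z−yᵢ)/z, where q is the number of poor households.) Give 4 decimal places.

0.1865

Incomes under z: 9×£580, 15×£800 (q = 24 of N = 131).
Shortfall ratios (z−y)/z: 0.3424 (×9), 0.0930 (×15); sum = 4.476190.
The income-gap ratio divides by q (the poor only): 4.476190 / 24 = 0.1865.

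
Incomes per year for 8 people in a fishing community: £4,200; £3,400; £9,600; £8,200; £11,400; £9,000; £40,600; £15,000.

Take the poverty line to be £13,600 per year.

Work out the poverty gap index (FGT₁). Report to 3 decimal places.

Below the line: £3,400, £4,200, £8,200, £9,000, £9,600, £11,400 (q = 6 of N = 8).
Relative gaps: (13600−3400)/13600 = 0.7500; (13600−4200)/13600 = 0.6912; (13600−8200)/13600 = 0.3971; (13600−9000)/13600 = 0.3382; (13600−9600)/13600 = 0.2941; (13600−11400)/13600 = 0.1618.
Σ = 2.632353. Dividing by the full population N = 8 gives P₁ = 0.329.

0.329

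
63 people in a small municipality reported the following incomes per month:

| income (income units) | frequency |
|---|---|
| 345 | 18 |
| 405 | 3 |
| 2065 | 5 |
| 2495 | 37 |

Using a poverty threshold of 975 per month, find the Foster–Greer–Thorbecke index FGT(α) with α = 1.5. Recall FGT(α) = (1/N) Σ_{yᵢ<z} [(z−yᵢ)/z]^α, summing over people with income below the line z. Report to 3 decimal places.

0.170

Below z: 18×345, 3×405 (q = 21 of N = 63).
Relative gaps: (975−345)/975 = 0.6462 (×18); (975−405)/975 = 0.5846 (×3).
Raised to α = 1.5: 0.51940 (×18); 0.44700 (×3).
Sum = 10.690235; FGT(1.5) = 10.690235 / 63 = 0.170.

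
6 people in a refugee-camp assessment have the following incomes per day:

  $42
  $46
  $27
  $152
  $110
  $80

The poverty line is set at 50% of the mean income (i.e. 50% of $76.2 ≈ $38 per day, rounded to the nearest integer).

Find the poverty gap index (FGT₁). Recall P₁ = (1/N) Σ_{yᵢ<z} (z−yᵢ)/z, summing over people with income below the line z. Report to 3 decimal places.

0.048

Below z: $27 (q = 1 of N = 6).
Normalized shortfalls: (38−27)/38 = 0.2895.
Sum of shortfalls = 0.289474; P₁ averages over all N: 0.289474 / 6 = 0.048.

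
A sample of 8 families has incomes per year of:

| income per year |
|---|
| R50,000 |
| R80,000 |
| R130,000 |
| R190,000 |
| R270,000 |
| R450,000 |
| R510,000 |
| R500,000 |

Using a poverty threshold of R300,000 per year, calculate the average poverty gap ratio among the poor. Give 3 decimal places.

0.520

Below the line: R50,000, R80,000, R130,000, R190,000, R270,000 (q = 5 of N = 8).
Shortfall ratios (z−y)/z: 0.8333, 0.7333, 0.5667, 0.3667, 0.1000; sum = 2.600000.
The income-gap ratio divides by q (the poor only): 2.600000 / 5 = 0.520.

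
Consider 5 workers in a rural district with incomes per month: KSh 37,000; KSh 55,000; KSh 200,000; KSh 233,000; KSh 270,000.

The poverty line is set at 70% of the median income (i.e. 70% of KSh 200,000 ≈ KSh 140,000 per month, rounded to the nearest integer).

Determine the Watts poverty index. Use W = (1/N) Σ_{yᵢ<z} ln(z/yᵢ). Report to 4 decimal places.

0.4530

Below z: KSh 37,000, KSh 55,000 (q = 2 of N = 5).
ln(z/y) terms: ln(140000/37000) = 1.3307; ln(140000/55000) = 0.9343.
W = 2.265034 / 5 = 0.4530.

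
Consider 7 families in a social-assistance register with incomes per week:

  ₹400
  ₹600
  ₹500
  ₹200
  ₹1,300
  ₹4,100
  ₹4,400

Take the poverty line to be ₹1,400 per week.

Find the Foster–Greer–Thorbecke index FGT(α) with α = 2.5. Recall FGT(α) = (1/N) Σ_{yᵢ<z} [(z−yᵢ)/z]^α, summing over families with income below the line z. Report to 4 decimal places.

Poor units: ₹200, ₹400, ₹500, ₹600, ₹1,300 (q = 5 of N = 7).
Shortfall ratios: (1400−200)/1400 = 0.8571; (1400−400)/1400 = 0.7143; (1400−500)/1400 = 0.6429; (1400−600)/1400 = 0.5714; (1400−1300)/1400 = 0.0714.
Raised to α = 2.5: 0.68019; 0.43120; 0.33135; 0.24683; 0.00136.
Sum = 1.690942; FGT(2.5) = 1.690942 / 7 = 0.2416.

0.2416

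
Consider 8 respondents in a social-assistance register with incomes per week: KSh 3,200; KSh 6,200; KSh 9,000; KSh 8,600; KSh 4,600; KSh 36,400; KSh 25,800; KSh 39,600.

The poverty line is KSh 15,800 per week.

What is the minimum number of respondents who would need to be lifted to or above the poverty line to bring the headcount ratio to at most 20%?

Currently q = 5 of N = 8 are below the line (H = 0.625).
A headcount ratio of at most 20% allows at most ⌊0.20 × 8⌋ = 1 poor respondents.
So at least 5 − 1 = 4 must be lifted.

4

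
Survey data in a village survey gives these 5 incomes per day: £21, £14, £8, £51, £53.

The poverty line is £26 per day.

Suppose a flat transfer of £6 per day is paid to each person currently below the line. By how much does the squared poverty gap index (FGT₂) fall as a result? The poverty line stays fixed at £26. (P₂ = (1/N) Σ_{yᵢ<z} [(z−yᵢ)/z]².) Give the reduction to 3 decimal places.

Before: below the line — £8, £14, £21; squared poverty gap index (FGT₂) = 0.14586.
After the £6 transfer: below the line — £14, £20; squared poverty gap index (FGT₂) = 0.05325.
Reduction = 0.14586 − 0.05325 = 0.093.

0.093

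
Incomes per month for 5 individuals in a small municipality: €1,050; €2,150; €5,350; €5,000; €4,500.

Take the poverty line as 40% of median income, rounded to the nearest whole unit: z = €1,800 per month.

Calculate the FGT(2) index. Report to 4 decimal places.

0.0347

Below the line: €1,050 (q = 1 of N = 5).
Relative gaps: (1800−1050)/1800 = 0.4167.
Squared: 0.1736.
Sum = 0.173611; P₂ = 0.173611 / 5 = 0.0347.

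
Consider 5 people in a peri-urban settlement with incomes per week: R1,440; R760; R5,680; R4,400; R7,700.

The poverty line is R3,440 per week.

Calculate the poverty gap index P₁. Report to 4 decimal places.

Below the line: R760, R1,440 (q = 2 of N = 5).
Gap ratios (z−y)/z: (3440−760)/3440 = 0.7791; (3440−1440)/3440 = 0.5814.
Sum of shortfalls = 1.360465; P₁ averages over all N: 1.360465 / 5 = 0.2721.

0.2721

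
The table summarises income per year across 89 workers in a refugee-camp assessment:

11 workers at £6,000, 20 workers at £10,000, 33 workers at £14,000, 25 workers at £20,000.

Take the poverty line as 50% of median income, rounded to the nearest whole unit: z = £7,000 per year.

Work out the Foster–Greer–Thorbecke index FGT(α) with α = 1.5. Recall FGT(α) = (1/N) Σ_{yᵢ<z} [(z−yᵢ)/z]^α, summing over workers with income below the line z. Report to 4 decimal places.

0.0067

Below z: 11×£6,000 (q = 11 of N = 89).
Normalized shortfalls: (7000−6000)/7000 = 0.1429 (×11).
Raised to α = 1.5: 0.05399 (×11).
Sum = 0.593944; FGT(1.5) = 0.593944 / 89 = 0.0067.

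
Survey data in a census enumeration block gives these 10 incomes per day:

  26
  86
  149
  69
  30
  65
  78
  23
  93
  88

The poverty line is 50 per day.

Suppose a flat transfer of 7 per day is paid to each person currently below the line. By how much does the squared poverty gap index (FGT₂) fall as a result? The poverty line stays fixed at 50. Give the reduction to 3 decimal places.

Before: below the line — 23, 26, 30; squared poverty gap index (FGT₂) = 0.06820.
After the 7 transfer: below the line — 30, 33, 37; squared poverty gap index (FGT₂) = 0.03432.
Reduction = 0.06820 − 0.03432 = 0.034.

0.034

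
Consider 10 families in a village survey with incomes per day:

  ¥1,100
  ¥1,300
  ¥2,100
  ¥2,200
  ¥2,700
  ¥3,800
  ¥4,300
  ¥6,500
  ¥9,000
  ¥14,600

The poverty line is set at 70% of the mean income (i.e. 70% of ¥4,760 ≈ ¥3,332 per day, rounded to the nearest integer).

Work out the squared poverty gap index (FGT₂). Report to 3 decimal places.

0.111

Below the line: ¥1,100, ¥1,300, ¥2,100, ¥2,200, ¥2,700 (q = 5 of N = 10).
Gap ratios (z−y)/z: (3332−1100)/3332 = 0.6699; (3332−1300)/3332 = 0.6098; (3332−2100)/3332 = 0.3697; (3332−2200)/3332 = 0.3397; (3332−2700)/3332 = 0.1897.
Squared: 0.4487; 0.3719; 0.1367; 0.1154; 0.0360.
Sum = 1.108744; P₂ = 1.108744 / 10 = 0.111.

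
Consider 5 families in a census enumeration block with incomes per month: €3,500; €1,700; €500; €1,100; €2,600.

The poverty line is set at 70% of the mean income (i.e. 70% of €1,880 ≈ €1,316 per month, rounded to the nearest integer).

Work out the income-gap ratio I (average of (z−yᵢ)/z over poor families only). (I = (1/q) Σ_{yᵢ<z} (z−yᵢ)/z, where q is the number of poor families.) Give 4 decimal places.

Poor units: €500, €1,100 (q = 2 of N = 5).
Shortfall ratios (z−y)/z: 0.6201, 0.1641; sum = 0.784195.
I averages over the q = 2 poor units only: 0.784195 / 2 = 0.3921.

0.3921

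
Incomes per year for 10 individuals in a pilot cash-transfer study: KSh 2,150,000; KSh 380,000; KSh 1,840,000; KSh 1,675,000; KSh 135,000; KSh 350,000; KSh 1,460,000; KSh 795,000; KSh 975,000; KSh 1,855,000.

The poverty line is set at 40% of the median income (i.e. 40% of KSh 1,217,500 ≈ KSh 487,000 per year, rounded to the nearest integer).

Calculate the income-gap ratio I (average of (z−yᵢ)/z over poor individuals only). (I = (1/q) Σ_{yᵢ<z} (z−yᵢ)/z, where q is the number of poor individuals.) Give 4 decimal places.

Below the line: KSh 135,000, KSh 350,000, KSh 380,000 (q = 3 of N = 10).
Shortfall ratios (z−y)/z: 0.7228, 0.2813, 0.2197; sum = 1.223819.
The income-gap ratio divides by q (the poor only): 1.223819 / 3 = 0.4079.

0.4079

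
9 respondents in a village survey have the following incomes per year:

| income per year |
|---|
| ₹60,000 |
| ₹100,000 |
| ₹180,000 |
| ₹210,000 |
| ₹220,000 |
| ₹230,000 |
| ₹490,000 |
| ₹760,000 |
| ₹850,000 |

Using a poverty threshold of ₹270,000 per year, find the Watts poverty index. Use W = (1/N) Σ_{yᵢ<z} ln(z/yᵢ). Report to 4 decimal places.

0.3910

Below the line: ₹60,000, ₹100,000, ₹180,000, ₹210,000, ₹220,000, ₹230,000 (q = 6 of N = 9).
ln(z/y) terms: ln(270000/60000) = 1.5041; ln(270000/100000) = 0.9933; ln(270000/180000) = 0.4055; ln(270000/210000) = 0.2513; ln(270000/220000) = 0.2048; ln(270000/230000) = 0.1603.
W = 3.519246 / 9 = 0.3910.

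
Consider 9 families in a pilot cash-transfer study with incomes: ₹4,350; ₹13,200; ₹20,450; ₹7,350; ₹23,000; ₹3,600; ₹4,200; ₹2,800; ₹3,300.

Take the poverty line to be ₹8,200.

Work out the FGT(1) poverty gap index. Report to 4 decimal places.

0.3198

Incomes under z: ₹2,800, ₹3,300, ₹3,600, ₹4,200, ₹4,350, ₹7,350 (q = 6 of N = 9).
Shortfall ratios: (8200−2800)/8200 = 0.6585; (8200−3300)/8200 = 0.5976; (8200−3600)/8200 = 0.5610; (8200−4200)/8200 = 0.4878; (8200−4350)/8200 = 0.4695; (8200−7350)/8200 = 0.1037.
Sum of shortfalls = 2.878049; P₁ averages over all N: 2.878049 / 9 = 0.3198.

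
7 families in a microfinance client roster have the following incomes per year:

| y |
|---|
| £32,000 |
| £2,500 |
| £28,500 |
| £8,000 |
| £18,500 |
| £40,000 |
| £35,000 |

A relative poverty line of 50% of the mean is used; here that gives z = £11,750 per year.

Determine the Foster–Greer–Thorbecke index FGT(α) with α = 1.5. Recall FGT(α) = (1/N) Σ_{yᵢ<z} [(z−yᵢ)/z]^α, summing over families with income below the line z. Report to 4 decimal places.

0.1255

Incomes under z: £2,500, £8,000 (q = 2 of N = 7).
Normalized shortfalls: (11750−2500)/11750 = 0.7872; (11750−8000)/11750 = 0.3191.
Raised to α = 1.5: 0.69848; 0.18030.
Sum = 0.878781; FGT(1.5) = 0.878781 / 7 = 0.1255.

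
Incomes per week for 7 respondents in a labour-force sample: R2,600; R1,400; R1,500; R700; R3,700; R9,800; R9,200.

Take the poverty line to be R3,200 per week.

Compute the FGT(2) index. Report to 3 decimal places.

0.178

Below z: R700, R1,400, R1,500, R2,600 (q = 4 of N = 7).
Normalized shortfalls: (3200−700)/3200 = 0.7812; (3200−1400)/3200 = 0.5625; (3200−1500)/3200 = 0.5312; (3200−2600)/3200 = 0.1875.
Squared: 0.6104; 0.3164; 0.2822; 0.0352.
Sum = 1.244141; P₂ = 1.244141 / 7 = 0.178.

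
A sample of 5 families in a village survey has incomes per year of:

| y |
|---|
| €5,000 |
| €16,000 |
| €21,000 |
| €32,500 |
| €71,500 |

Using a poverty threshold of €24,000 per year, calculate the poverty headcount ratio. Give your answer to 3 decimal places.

0.600

3 of the 5 families have income below €24,000.
H = 3/5 = 0.600.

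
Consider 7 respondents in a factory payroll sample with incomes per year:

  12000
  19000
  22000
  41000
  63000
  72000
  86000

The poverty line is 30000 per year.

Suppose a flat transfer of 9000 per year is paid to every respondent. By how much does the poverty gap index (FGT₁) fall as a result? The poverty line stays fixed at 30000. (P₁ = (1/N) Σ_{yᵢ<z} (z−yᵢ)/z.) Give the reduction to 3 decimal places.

Before: below the line — 12000, 19000, 22000; poverty gap index (FGT₁) = 0.17619.
After the 9000 transfer: below the line — 21000, 28000; poverty gap index (FGT₁) = 0.05238.
Reduction = 0.17619 − 0.05238 = 0.124.

0.124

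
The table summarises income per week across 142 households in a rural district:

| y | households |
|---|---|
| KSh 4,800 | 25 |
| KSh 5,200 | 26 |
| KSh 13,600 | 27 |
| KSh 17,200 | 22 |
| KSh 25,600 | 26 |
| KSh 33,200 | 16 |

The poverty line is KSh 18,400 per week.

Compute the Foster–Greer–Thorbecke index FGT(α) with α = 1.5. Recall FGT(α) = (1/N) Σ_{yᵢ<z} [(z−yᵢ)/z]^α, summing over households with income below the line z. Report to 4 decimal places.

Below the line: 25×KSh 4,800, 26×KSh 5,200, 27×KSh 13,600, 22×KSh 17,200 (q = 100 of N = 142).
Shortfall ratios: (18400−4800)/18400 = 0.7391 (×25); (18400−5200)/18400 = 0.7174 (×26); (18400−13600)/18400 = 0.2609 (×27); (18400−17200)/18400 = 0.0652 (×22).
Raised to α = 1.5: 0.63545 (×25); 0.60762 (×26); 0.13324 (×27); 0.01666 (×22).
Sum = 35.648350; FGT(1.5) = 35.648350 / 142 = 0.2510.

0.2510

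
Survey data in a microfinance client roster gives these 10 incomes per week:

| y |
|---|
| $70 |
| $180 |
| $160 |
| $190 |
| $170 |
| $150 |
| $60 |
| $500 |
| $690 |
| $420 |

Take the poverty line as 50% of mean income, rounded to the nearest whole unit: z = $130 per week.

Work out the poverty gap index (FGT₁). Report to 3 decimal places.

0.100

Incomes under z: $60, $70 (q = 2 of N = 10).
Shortfall ratios: (130−60)/130 = 0.5385; (130−70)/130 = 0.4615.
Σ = 1.000000. Dividing by the full population N = 10 gives P₁ = 0.100.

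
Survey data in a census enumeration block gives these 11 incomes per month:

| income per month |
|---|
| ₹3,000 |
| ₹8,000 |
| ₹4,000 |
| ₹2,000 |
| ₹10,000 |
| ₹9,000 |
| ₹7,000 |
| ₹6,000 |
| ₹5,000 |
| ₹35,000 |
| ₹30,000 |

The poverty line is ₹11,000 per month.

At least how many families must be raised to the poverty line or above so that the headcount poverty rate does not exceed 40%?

9 of the 11 families are poor, so H = 9/11 = 0.818.
A headcount ratio of at most 40% allows at most ⌊0.40 × 11⌋ = 4 poor families.
So at least 9 − 4 = 5 must be lifted.

5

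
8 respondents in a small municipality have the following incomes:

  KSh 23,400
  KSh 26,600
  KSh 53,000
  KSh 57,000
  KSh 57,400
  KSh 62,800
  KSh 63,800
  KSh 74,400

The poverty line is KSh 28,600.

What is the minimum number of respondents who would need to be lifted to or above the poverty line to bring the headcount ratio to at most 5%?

2

Currently q = 2 of N = 8 are below the line (H = 0.250).
A headcount ratio of at most 5% allows at most ⌊0.05 × 8⌋ = 0 poor respondents.
So at least 2 − 0 = 2 must be lifted.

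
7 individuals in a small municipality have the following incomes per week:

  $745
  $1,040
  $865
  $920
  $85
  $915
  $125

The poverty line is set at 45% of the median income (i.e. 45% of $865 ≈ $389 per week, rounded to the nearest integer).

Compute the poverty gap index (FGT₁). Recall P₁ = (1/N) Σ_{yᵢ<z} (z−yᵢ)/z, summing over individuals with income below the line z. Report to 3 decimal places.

0.209

Poor units: $85, $125 (q = 2 of N = 7).
Normalized shortfalls: (389−85)/389 = 0.7815; (389−125)/389 = 0.6787.
Σ = 1.460154. Dividing by the full population N = 7 gives P₁ = 0.209.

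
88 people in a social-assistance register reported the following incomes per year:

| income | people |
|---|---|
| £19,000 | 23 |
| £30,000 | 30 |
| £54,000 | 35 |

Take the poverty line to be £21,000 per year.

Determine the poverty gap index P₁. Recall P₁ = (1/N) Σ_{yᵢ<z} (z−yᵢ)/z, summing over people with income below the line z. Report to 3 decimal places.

0.025

Below the line: 23×£19,000 (q = 23 of N = 88).
Shortfall ratios: (21000−19000)/21000 = 0.0952 (×23).
Sum of shortfalls = 2.190476; P₁ averages over all N: 2.190476 / 88 = 0.025.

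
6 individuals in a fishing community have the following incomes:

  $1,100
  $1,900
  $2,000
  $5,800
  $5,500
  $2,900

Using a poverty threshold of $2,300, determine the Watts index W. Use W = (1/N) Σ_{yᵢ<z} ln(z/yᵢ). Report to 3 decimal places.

0.178

Incomes under z: $1,100, $1,900, $2,000 (q = 3 of N = 6).
Log gaps: ln(2300/1100) = 0.7376; ln(2300/1900) = 0.1911; ln(2300/2000) = 0.1398.
W = 1.068416 / 6 = 0.178.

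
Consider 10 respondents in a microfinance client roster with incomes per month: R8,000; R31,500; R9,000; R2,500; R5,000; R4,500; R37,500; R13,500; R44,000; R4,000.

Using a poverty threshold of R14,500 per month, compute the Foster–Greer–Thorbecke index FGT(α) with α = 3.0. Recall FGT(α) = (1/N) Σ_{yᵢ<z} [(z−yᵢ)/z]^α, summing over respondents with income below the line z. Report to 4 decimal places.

Below the line: R2,500, R4,000, R4,500, R5,000, R8,000, R9,000, R13,500 (q = 7 of N = 10).
Shortfall ratios: (14500−2500)/14500 = 0.8276; (14500−4000)/14500 = 0.7241; (14500−4500)/14500 = 0.6897; (14500−5000)/14500 = 0.6552; (14500−8000)/14500 = 0.4483; (14500−9000)/14500 = 0.3793; (14500−13500)/14500 = 0.0690.
Raised to α = 3.0: 0.56681; 0.37972; 0.32802; 0.28123; 0.09008; 0.05457; 0.00033.
Sum = 1.700767; FGT(3.0) = 1.700767 / 10 = 0.1701.

0.1701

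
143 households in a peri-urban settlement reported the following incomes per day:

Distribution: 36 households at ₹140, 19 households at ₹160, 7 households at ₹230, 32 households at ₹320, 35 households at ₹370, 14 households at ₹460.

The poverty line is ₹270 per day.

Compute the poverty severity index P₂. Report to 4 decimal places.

0.0815

Incomes under z: 36×₹140, 19×₹160, 7×₹230 (q = 62 of N = 143).
Shortfall ratios: (270−140)/270 = 0.4815 (×36); (270−160)/270 = 0.4074 (×19); (270−230)/270 = 0.1481 (×7).
Squared: 0.2318 (×36); 0.1660 (×19); 0.0219 (×7).
Sum = 11.652949; P₂ = 11.652949 / 143 = 0.0815.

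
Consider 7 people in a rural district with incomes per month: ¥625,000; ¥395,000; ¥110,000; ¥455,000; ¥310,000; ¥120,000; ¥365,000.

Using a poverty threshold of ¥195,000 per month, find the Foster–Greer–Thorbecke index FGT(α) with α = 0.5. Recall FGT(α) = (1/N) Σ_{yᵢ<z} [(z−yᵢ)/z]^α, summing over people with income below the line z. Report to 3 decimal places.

Below z: ¥110,000, ¥120,000 (q = 2 of N = 7).
Normalized shortfalls: (195000−110000)/195000 = 0.4359; (195000−120000)/195000 = 0.3846.
Raised to α = 0.5: 0.66023; 0.62017.
Sum = 1.280399; FGT(0.5) = 1.280399 / 7 = 0.183.

0.183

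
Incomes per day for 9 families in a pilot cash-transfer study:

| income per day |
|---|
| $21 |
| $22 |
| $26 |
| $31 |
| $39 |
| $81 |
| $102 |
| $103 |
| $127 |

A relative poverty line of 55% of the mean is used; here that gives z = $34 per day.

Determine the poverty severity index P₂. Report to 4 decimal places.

Below the line: $21, $22, $26, $31 (q = 4 of N = 9).
Relative gaps: (34−21)/34 = 0.3824; (34−22)/34 = 0.3529; (34−26)/34 = 0.2353; (34−31)/34 = 0.0882.
Squared: 0.1462; 0.1246; 0.0554; 0.0078.
Sum = 0.333910; P₂ = 0.333910 / 9 = 0.0371.

0.0371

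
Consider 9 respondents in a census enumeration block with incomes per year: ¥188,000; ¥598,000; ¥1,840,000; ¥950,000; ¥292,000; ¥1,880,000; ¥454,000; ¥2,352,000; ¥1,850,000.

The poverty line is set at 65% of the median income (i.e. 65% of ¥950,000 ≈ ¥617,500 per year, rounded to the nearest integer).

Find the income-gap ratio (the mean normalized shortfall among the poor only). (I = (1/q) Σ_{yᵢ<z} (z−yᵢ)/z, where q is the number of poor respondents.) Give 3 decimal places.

0.380

Below z: ¥188,000, ¥292,000, ¥454,000, ¥598,000 (q = 4 of N = 9).
Shortfall ratios (z−y)/z: 0.6955, 0.5271, 0.2648, 0.0316; sum = 1.519028.
The income-gap ratio divides by q (the poor only): 1.519028 / 4 = 0.380.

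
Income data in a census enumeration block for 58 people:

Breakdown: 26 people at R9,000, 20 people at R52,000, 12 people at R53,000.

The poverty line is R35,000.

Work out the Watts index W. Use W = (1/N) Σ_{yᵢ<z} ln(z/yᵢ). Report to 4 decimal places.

Incomes under z: 26×R9,000 (q = 26 of N = 58).
ln(z/y) terms: ln(35000/9000) = 1.3581 (×26).
W = 35.311211 / 58 = 0.6088.

0.6088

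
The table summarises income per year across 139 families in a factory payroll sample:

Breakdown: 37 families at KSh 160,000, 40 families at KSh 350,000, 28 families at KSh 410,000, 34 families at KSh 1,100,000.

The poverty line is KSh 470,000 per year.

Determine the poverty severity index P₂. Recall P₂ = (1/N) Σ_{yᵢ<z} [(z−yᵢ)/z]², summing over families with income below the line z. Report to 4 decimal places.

0.1378

Poor units: 37×KSh 160,000, 40×KSh 350,000, 28×KSh 410,000 (q = 105 of N = 139).
Relative gaps: (470000−160000)/470000 = 0.6596 (×37); (470000−350000)/470000 = 0.2553 (×40); (470000−410000)/470000 = 0.1277 (×28).
Squared: 0.4350 (×37); 0.0652 (×40); 0.0163 (×28).
Sum = 19.160254; P₂ = 19.160254 / 139 = 0.1378.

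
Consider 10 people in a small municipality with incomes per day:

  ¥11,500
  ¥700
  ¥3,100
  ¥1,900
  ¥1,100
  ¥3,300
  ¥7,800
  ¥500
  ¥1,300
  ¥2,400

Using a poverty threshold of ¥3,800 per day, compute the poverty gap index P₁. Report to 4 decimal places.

0.4237

Incomes under z: ¥500, ¥700, ¥1,100, ¥1,300, ¥1,900, ¥2,400, ¥3,100, ¥3,300 (q = 8 of N = 10).
Shortfall ratios: (3800−500)/3800 = 0.8684; (3800−700)/3800 = 0.8158; (3800−1100)/3800 = 0.7105; (3800−1300)/3800 = 0.6579; (3800−1900)/3800 = 0.5000; (3800−2400)/3800 = 0.3684; (3800−3100)/3800 = 0.1842; (3800−3300)/3800 = 0.1316.
Σ = 4.236842. Dividing by the full population N = 10 gives P₁ = 0.4237.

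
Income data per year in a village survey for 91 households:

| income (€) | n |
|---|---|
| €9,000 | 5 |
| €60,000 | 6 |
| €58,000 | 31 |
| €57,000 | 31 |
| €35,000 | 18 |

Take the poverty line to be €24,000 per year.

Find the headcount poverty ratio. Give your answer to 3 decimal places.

0.055

5 of the 91 households have income below €24,000.
H = 5/91 = 0.055.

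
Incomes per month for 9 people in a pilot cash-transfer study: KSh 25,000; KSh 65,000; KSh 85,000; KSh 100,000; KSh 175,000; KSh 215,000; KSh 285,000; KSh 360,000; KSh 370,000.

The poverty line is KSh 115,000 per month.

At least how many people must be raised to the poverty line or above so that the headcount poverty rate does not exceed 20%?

3

4 of the 9 people are poor, so H = 4/9 = 0.444.
A headcount ratio of at most 20% allows at most ⌊0.20 × 9⌋ = 1 poor people.
So at least 4 − 1 = 3 must be lifted.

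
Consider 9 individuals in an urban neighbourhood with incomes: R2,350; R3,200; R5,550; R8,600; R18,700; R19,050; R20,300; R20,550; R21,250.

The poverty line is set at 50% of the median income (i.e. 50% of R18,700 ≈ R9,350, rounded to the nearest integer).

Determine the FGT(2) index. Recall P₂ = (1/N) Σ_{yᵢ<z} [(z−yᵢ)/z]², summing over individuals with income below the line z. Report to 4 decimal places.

0.1294

Incomes under z: R2,350, R3,200, R5,550, R8,600 (q = 4 of N = 9).
Normalized shortfalls: (9350−2350)/9350 = 0.7487; (9350−3200)/9350 = 0.6578; (9350−5550)/9350 = 0.4064; (9350−8600)/9350 = 0.0802.
Squared: 0.5605; 0.4326; 0.1652; 0.0064.
Sum = 1.164746; P₂ = 1.164746 / 9 = 0.1294.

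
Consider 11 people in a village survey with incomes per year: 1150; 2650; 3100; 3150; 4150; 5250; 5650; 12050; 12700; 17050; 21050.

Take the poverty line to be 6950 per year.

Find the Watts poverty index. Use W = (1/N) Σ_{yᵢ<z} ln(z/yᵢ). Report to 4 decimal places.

0.4877

Incomes under z: 1150, 2650, 3100, 3150, 4150, 5250, 5650 (q = 7 of N = 11).
Log gaps: ln(6950/1150) = 1.7990; ln(6950/2650) = 0.9642; ln(6950/3100) = 0.8073; ln(6950/3150) = 0.7913; ln(6950/4150) = 0.5156; ln(6950/5250) = 0.2805; ln(6950/5650) = 0.2071.
W = 5.365074 / 11 = 0.4877.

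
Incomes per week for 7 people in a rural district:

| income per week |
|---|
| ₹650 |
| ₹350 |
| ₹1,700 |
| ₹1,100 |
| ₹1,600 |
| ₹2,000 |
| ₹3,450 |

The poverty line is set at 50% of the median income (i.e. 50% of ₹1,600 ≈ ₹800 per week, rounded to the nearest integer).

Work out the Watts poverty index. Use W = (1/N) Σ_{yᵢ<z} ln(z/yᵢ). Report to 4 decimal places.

0.1478

Below z: ₹350, ₹650 (q = 2 of N = 7).
Log shortfalls: ln(800/350) = 0.8267; ln(800/650) = 0.2076.
W = 1.034318 / 7 = 0.1478.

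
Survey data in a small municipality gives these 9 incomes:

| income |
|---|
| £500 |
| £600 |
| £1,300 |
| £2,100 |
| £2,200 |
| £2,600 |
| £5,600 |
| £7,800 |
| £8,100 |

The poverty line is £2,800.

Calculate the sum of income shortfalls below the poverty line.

£7,500

Below the line: £500, £600, £1,300, £2,100, £2,200, £2,600 (q = 6 of N = 9).
Individual gaps: 2800−500 = 2300; 2800−600 = 2200; 2800−1300 = 1500; 2800−2100 = 700; 2800−2200 = 600; 2800−2600 = 200.
Aggregate gap = £7,500.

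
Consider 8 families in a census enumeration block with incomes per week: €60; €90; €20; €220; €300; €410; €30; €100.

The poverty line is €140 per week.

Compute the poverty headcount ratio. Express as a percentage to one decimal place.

62.5%

5 of the 8 families have income below €140.
H = 5/8 = 62.5%.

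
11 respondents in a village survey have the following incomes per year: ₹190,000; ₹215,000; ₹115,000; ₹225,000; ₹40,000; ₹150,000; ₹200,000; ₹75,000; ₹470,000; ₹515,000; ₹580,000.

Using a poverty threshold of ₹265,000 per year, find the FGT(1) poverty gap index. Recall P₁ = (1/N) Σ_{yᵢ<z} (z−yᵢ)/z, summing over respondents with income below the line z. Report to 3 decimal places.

0.312

Incomes under z: ₹40,000, ₹75,000, ₹115,000, ₹150,000, ₹190,000, ₹200,000, ₹215,000, ₹225,000 (q = 8 of N = 11).
Shortfall ratios: (265000−40000)/265000 = 0.8491; (265000−75000)/265000 = 0.7170; (265000−115000)/265000 = 0.5660; (265000−150000)/265000 = 0.4340; (265000−190000)/265000 = 0.2830; (265000−200000)/265000 = 0.2453; (265000−215000)/265000 = 0.1887; (265000−225000)/265000 = 0.1509.
Sum of shortfalls = 3.433962; P₁ averages over all N: 3.433962 / 11 = 0.312.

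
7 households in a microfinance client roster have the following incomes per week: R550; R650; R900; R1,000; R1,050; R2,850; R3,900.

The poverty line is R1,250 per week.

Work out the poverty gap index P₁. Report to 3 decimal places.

Incomes under z: R550, R650, R900, R1,000, R1,050 (q = 5 of N = 7).
Normalized shortfalls: (1250−550)/1250 = 0.5600; (1250−650)/1250 = 0.4800; (1250−900)/1250 = 0.2800; (1250−1000)/1250 = 0.2000; (1250−1050)/1250 = 0.1600.
Σ = 1.680000. Dividing by the full population N = 7 gives P₁ = 0.240.

0.240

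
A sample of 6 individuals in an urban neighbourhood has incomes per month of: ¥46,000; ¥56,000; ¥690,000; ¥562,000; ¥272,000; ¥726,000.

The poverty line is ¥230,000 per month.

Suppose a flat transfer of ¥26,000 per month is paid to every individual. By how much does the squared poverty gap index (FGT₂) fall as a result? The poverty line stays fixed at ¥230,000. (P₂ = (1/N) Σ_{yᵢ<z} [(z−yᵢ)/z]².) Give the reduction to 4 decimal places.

Before: below the line — ¥46,000, ¥56,000; squared poverty gap index (FGT₂) = 0.202054.
After the ¥26,000 transfer: below the line — ¥72,000, ¥82,000; squared poverty gap index (FGT₂) = 0.147662.
Reduction = 0.202054 − 0.147662 = 0.0544.

0.0544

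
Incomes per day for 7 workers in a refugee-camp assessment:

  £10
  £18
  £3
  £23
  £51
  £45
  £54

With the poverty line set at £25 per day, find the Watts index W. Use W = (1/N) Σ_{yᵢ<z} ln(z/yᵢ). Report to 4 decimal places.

Poor units: £3, £10, £18, £23 (q = 4 of N = 7).
ln(z/y) terms: ln(25/3) = 2.1203; ln(25/10) = 0.9163; ln(25/18) = 0.3285; ln(25/23) = 0.0834.
W = 3.448440 / 7 = 0.4926.

0.4926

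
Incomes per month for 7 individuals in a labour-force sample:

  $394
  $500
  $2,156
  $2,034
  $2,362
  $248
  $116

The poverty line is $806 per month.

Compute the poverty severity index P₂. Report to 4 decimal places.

0.2311

Poor units: $116, $248, $394, $500 (q = 4 of N = 7).
Normalized shortfalls: (806−116)/806 = 0.8561; (806−248)/806 = 0.6923; (806−394)/806 = 0.5112; (806−500)/806 = 0.3797.
Squared: 0.7329; 0.4793; 0.2613; 0.1441.
Sum = 1.617589; P₂ = 1.617589 / 7 = 0.2311.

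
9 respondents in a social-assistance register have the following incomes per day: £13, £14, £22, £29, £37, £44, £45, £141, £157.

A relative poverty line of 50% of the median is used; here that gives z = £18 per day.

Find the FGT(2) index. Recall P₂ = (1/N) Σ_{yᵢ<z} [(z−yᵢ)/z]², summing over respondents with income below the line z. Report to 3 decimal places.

0.014

Below the line: £13, £14 (q = 2 of N = 9).
Gap ratios (z−y)/z: (18−13)/18 = 0.2778; (18−14)/18 = 0.2222.
Squared: 0.0772; 0.0494.
Sum = 0.126543; P₂ = 0.126543 / 9 = 0.014.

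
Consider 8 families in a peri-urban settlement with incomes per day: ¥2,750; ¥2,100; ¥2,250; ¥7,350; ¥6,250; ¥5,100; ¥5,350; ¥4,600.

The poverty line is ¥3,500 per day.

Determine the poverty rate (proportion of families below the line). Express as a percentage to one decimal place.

37.5%

3 of the 8 families have income below ¥3,500.
H = 3/8 = 37.5%.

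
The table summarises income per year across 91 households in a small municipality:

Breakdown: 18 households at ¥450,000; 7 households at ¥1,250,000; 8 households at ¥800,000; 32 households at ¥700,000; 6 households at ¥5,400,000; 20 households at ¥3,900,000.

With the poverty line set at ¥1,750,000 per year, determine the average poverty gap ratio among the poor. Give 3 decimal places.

0.599

Incomes under z: 18×¥450,000, 32×¥700,000, 8×¥800,000, 7×¥1,250,000 (q = 65 of N = 91).
Shortfall ratios (z−y)/z: 0.7429 (×18), 0.6000 (×32), 0.5429 (×8), 0.2857 (×7); sum = 38.914286.
The income-gap ratio divides by q (the poor only): 38.914286 / 65 = 0.599.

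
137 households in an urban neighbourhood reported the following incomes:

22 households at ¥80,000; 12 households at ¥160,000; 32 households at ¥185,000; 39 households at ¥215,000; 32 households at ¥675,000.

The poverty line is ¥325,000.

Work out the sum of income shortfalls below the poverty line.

Poor units: 22×¥80,000, 12×¥160,000, 32×¥185,000, 39×¥215,000 (q = 105 of N = 137).
Individual gaps: 22×(325000−80000) = 5390000; 12×(325000−160000) = 1980000; 32×(325000−185000) = 4480000; 39×(325000−215000) = 4290000.
Aggregate gap = ¥16,140,000.

¥16,140,000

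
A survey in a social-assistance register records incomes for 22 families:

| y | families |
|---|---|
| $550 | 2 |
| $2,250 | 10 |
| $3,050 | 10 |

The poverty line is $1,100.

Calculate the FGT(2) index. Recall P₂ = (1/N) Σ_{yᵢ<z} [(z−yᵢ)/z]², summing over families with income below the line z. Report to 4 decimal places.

0.0227

Below the line: 2×$550 (q = 2 of N = 22).
Normalized shortfalls: (1100−550)/1100 = 0.5000 (×2).
Squared: 0.2500 (×2).
Sum = 0.500000; P₂ = 0.500000 / 22 = 0.0227.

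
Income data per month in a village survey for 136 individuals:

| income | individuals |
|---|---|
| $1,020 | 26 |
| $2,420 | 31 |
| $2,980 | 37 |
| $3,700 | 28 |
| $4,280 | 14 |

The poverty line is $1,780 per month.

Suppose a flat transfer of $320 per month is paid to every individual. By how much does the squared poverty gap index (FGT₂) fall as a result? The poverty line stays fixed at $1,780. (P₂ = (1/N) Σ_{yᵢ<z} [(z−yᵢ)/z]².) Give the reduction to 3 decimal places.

0.023

Before: below the line — 26×$1,020; squared poverty gap index (FGT₂) = 0.03485.
After the $320 transfer: below the line — 26×$1,340; squared poverty gap index (FGT₂) = 0.01168.
Reduction = 0.03485 − 0.01168 = 0.023.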